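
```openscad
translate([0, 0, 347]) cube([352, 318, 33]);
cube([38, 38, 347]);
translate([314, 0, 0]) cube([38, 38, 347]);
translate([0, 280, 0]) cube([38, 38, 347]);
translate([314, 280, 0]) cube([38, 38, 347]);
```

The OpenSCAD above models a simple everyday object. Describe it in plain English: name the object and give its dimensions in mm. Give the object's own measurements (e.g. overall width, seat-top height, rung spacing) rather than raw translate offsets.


A simple wooden stool: a rectangular seat 352 mm (x) by 318 mm (y), 33 mm thick, top face at z = 380 mm, on four square legs, each 38×38 mm in cross-section. The legs rest on z = 0, each flush with a corner of the seat.


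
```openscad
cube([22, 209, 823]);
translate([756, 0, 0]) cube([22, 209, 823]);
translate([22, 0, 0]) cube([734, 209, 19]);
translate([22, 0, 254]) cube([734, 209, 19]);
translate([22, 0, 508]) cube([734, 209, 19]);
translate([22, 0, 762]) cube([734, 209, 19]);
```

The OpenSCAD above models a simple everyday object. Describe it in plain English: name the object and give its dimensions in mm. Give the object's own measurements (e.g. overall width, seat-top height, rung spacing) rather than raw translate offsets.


An open bookshelf. Two side panels, each 22 mm thick, 209 mm deep and 823 mm tall, stand 778 mm apart (outside-to-outside). Between them sit 4 shelves, each 19 mm thick and 209 mm deep, spanning the full gap between the sides. The bottom shelf rests on the floor (its underside at z = 0) and the clear gap between one shelf's top and the next shelf's underside is 235 mm.


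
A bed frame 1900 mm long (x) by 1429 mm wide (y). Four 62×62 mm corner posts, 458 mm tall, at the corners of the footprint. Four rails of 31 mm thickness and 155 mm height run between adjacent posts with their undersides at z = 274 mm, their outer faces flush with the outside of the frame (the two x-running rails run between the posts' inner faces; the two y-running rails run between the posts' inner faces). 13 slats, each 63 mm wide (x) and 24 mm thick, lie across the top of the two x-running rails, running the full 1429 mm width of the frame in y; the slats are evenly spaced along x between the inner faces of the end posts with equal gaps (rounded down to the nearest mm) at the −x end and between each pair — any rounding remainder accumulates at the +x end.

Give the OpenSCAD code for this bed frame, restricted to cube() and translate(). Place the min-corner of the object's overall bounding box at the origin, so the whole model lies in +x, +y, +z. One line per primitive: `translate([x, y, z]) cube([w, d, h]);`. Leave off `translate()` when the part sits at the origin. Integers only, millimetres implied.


cube([62, 62, 458]);
translate([0, 1367, 0]) cube([62, 62, 458]);
translate([1838, 0, 0]) cube([62, 62, 458]);
translate([1838, 1367, 0]) cube([62, 62, 458]);
translate([62, 0, 274]) cube([1776, 31, 155]);
translate([62, 1398, 274]) cube([1776, 31, 155]);
translate([0, 62, 274]) cube([31, 1305, 155]);
translate([1869, 62, 274]) cube([31, 1305, 155]);
translate([130, 0, 429]) cube([63, 1429, 24]);
translate([261, 0, 429]) cube([63, 1429, 24]);
translate([392, 0, 429]) cube([63, 1429, 24]);
translate([523, 0, 429]) cube([63, 1429, 24]);
translate([654, 0, 429]) cube([63, 1429, 24]);
translate([785, 0, 429]) cube([63, 1429, 24]);
translate([916, 0, 429]) cube([63, 1429, 24]);
translate([1047, 0, 429]) cube([63, 1429, 24]);
translate([1178, 0, 429]) cube([63, 1429, 24]);
translate([1309, 0, 429]) cube([63, 1429, 24]);
translate([1440, 0, 429]) cube([63, 1429, 24]);
translate([1571, 0, 429]) cube([63, 1429, 24]);
translate([1702, 0, 429]) cube([63, 1429, 24]);


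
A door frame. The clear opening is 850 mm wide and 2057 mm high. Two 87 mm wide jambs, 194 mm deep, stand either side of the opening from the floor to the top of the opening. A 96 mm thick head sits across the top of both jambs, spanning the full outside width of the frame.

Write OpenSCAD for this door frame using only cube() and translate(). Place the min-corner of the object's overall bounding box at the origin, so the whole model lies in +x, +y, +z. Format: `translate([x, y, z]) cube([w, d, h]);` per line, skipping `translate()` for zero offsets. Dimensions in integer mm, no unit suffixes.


cube([87, 194, 2057]);
translate([937, 0, 0]) cube([87, 194, 2057]);
translate([0, 0, 2057]) cube([1024, 194, 96]);


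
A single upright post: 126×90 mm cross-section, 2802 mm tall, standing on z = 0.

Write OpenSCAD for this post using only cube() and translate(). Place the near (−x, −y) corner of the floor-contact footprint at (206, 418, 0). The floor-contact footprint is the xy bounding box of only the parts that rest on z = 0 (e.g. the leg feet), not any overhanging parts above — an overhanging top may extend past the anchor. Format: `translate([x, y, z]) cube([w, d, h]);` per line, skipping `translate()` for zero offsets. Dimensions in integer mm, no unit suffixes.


translate([206, 418, 0]) cube([126, 90, 2802]);


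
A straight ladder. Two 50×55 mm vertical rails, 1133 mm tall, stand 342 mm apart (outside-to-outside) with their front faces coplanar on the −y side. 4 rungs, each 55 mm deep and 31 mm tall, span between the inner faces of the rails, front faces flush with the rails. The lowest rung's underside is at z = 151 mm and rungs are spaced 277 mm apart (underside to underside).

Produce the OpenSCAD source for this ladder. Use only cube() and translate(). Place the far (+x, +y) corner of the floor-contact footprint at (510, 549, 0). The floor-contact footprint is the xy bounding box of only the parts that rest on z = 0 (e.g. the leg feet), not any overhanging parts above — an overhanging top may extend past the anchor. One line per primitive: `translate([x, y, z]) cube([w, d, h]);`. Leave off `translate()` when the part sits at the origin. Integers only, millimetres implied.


// rung span = 342 - 2*50 = 242
// rung[k] z = 151 + k*277
translate([168, 494, 0]) cube([50, 55, 1133]);
translate([460, 494, 0]) cube([50, 55, 1133]);
translate([218, 494, 151]) cube([242, 55, 31]);
translate([218, 494, 428]) cube([242, 55, 31]);
translate([218, 494, 705]) cube([242, 55, 31]);
translate([218, 494, 982]) cube([242, 55, 31]);


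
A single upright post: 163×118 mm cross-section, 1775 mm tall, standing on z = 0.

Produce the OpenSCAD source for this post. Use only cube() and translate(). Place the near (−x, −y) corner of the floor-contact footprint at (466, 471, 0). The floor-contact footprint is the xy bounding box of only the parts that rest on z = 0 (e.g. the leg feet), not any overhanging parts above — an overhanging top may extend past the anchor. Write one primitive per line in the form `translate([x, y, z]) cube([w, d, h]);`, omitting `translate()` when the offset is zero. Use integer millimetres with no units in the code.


translate([466, 471, 0]) cube([163, 118, 1775]);


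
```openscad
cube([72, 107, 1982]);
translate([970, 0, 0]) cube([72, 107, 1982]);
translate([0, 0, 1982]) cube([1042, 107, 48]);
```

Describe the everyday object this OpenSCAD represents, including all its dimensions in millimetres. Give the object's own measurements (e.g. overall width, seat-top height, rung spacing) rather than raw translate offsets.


A door frame. The clear opening is 898 mm wide and 1982 mm high. Two 72 mm wide jambs, 107 mm deep, stand either side of the opening from the floor to the top of the opening. A 48 mm thick head sits across the top of both jambs, spanning the full outside width of the frame.


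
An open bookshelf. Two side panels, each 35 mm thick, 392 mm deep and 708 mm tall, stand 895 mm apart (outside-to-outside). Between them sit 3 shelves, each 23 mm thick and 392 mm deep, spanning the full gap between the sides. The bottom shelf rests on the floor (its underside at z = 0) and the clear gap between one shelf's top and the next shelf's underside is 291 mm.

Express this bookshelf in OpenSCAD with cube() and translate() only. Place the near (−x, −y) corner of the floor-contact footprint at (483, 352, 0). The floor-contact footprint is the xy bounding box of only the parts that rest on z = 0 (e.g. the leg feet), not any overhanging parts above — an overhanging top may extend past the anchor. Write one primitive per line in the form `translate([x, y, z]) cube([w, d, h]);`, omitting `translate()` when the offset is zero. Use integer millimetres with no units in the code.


translate([483, 352, 0]) cube([35, 392, 708]);
translate([1343, 352, 0]) cube([35, 392, 708]);
translate([518, 352, 0]) cube([825, 392, 23]);
translate([518, 352, 314]) cube([825, 392, 23]);
translate([518, 352, 628]) cube([825, 392, 23]);


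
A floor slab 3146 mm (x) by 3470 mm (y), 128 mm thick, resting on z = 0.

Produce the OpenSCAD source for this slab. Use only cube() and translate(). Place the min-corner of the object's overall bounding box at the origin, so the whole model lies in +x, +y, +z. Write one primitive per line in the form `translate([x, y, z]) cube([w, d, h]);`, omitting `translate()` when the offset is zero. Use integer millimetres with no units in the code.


cube([3146, 3470, 128]);


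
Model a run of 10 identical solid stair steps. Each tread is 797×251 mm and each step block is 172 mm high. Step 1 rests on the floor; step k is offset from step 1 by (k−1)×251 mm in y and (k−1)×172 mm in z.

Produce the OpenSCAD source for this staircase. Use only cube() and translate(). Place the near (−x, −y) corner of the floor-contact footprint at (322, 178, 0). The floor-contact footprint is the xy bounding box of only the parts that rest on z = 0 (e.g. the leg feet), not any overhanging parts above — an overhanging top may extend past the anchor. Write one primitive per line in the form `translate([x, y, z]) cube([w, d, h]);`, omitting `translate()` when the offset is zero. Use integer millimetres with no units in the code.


translate([322, 178, 0]) cube([797, 251, 172]);
translate([322, 429, 172]) cube([797, 251, 172]);
translate([322, 680, 344]) cube([797, 251, 172]);
translate([322, 931, 516]) cube([797, 251, 172]);
translate([322, 1182, 688]) cube([797, 251, 172]);
translate([322, 1433, 860]) cube([797, 251, 172]);
translate([322, 1684, 1032]) cube([797, 251, 172]);
translate([322, 1935, 1204]) cube([797, 251, 172]);
translate([322, 2186, 1376]) cube([797, 251, 172]);
translate([322, 2437, 1548]) cube([797, 251, 172]);


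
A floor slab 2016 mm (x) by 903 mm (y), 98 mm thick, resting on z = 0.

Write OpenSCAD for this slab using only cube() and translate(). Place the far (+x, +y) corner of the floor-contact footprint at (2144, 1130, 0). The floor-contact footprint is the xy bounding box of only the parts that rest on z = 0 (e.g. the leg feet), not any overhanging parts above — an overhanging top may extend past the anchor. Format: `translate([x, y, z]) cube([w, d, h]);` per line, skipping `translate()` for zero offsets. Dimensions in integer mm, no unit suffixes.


translate([128, 227, 0]) cube([2016, 903, 98]);


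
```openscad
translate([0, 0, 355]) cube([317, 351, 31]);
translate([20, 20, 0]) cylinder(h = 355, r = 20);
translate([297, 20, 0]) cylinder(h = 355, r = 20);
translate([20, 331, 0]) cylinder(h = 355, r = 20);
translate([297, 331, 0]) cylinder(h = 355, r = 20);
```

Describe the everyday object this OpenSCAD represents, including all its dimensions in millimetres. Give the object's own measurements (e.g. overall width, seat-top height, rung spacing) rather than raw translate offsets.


A four-legged stool. The seat is a 317×351×31 mm slab whose top surface is at z = 386 mm; four round legs, each 40 mm in diameter, run from the floor (z = 0) to the underside of the seat, each leg's axis is inset half a diameter from the nearest pair of seat edges (so the leg's bounding box is flush with the corner).


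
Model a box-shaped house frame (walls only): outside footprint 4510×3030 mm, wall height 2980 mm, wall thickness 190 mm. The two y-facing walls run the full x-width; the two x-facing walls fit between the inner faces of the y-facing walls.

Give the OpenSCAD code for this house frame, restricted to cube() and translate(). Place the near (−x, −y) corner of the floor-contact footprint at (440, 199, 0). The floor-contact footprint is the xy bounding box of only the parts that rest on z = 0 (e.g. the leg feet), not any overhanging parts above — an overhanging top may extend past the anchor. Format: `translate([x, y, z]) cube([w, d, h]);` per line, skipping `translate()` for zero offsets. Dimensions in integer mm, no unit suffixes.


translate([440, 199, 0]) cube([4510, 190, 2980]);
translate([440, 3039, 0]) cube([4510, 190, 2980]);
translate([440, 389, 0]) cube([190, 2650, 2980]);
translate([4760, 389, 0]) cube([190, 2650, 2980]);


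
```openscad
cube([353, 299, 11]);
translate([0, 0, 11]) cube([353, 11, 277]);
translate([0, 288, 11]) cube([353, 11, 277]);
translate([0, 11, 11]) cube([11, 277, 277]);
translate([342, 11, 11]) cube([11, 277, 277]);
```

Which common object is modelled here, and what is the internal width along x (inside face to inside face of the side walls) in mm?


An open box. The internal width is 331 mm.

A 353×299 base slab with four walls standing on it — an open box. The base is 353 mm wide and the walls are 11 mm thick, so the internal width is 353 − 2 × 11 = 331 mm.


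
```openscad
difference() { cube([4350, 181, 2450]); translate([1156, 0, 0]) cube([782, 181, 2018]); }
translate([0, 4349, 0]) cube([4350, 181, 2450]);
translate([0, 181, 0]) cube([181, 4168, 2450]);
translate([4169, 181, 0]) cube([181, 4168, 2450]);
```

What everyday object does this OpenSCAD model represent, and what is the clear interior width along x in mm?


A single room. The interior width is 3988 mm.

Four walls enclosing a rectangle with a door in the front wall — a room. Outside width 4350 minus two 181 mm walls gives 3988 mm.


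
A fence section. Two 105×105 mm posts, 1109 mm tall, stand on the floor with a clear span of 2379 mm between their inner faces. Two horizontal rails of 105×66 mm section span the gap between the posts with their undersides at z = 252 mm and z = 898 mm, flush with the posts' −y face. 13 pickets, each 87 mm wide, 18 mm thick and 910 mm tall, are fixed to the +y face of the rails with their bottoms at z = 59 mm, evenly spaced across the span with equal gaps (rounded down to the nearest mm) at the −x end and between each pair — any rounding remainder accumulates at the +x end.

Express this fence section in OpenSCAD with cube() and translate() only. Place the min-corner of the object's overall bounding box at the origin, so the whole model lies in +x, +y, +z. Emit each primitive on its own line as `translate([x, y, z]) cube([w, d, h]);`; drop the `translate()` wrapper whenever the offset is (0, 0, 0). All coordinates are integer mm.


cube([105, 105, 1109]);
translate([2484, 0, 0]) cube([105, 105, 1109]);
translate([105, 0, 252]) cube([2379, 105, 66]);
translate([105, 0, 898]) cube([2379, 105, 66]);
translate([194, 105, 59]) cube([87, 18, 910]);
translate([370, 105, 59]) cube([87, 18, 910]);
translate([546, 105, 59]) cube([87, 18, 910]);
translate([722, 105, 59]) cube([87, 18, 910]);
translate([898, 105, 59]) cube([87, 18, 910]);
translate([1074, 105, 59]) cube([87, 18, 910]);
translate([1250, 105, 59]) cube([87, 18, 910]);
translate([1426, 105, 59]) cube([87, 18, 910]);
translate([1602, 105, 59]) cube([87, 18, 910]);
translate([1778, 105, 59]) cube([87, 18, 910]);
translate([1954, 105, 59]) cube([87, 18, 910]);
translate([2130, 105, 59]) cube([87, 18, 910]);
translate([2306, 105, 59]) cube([87, 18, 910]);


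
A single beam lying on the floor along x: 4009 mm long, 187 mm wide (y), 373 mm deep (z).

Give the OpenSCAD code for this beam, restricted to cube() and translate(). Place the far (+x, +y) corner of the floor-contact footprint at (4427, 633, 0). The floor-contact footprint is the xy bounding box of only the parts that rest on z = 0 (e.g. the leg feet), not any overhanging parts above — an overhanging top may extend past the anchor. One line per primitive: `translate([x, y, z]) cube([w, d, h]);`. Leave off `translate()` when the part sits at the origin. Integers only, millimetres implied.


translate([418, 446, 0]) cube([4009, 187, 373]);


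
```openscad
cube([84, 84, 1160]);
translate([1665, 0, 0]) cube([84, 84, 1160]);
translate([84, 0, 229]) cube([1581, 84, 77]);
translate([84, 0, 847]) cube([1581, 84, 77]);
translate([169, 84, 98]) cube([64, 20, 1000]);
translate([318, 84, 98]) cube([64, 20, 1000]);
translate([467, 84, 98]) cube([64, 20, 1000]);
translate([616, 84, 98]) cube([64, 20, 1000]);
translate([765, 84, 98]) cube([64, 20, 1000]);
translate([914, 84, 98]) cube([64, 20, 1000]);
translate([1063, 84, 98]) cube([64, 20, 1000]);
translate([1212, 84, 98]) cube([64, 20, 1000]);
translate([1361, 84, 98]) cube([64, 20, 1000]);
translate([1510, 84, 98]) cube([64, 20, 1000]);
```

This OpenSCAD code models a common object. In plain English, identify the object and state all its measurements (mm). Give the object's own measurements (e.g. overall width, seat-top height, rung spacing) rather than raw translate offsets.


A fence section. Two 84×84 mm posts, 1160 mm tall, stand on the floor with a clear span of 1581 mm between their inner faces. Two horizontal rails of 84×77 mm section span the gap between the posts with their undersides at z = 229 mm and z = 847 mm, flush with the posts' −y face. 10 pickets, each 64 mm wide, 20 mm thick and 1000 mm tall, are fixed to the +y face of the rails with their bottoms at z = 98 mm, spaced across the span with a 85 mm gap after the −x post and between neighbouring pickets, with 91 mm left before the +x post.


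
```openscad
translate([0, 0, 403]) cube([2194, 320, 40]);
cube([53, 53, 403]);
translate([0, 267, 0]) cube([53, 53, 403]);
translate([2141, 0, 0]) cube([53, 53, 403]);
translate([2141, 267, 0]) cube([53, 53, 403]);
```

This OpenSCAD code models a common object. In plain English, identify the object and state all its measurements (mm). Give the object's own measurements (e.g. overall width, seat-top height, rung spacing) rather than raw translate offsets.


A long wooden bench with a 2194 mm (x) × 320 mm (y) seat, 40 mm thick, its top surface 443 mm above the floor. Four 53 mm square legs at the seat corners, flush with the edges, run from z = 0 to the seat underside.


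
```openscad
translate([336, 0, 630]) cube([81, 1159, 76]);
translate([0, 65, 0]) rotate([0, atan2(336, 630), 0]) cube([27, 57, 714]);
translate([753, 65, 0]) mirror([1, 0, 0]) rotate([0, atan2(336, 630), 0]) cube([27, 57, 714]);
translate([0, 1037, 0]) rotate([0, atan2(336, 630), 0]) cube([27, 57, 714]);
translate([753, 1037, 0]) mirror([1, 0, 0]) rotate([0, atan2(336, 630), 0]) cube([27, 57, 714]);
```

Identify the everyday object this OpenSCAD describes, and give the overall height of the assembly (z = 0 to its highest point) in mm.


A sawhorse. The overall height is 706 mm.

A beam across two mirrored pairs of raked legs — a sawhorse. The beam's underside is at z = 630 (matching the legs' vertical rise in atan2(336, 630)) and the beam is 76 mm tall, so its top is at 630 + 76 = 706 mm. The raked legs top out at the beam's underside, so that is the highest point.


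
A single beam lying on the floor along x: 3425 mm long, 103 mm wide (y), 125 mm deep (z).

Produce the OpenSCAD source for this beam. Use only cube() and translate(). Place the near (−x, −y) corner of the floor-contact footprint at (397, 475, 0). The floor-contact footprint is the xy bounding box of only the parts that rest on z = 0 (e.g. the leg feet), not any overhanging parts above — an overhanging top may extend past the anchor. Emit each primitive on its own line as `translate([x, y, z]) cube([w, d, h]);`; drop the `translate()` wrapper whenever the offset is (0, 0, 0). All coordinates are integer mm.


translate([397, 475, 0]) cube([3425, 103, 125]);


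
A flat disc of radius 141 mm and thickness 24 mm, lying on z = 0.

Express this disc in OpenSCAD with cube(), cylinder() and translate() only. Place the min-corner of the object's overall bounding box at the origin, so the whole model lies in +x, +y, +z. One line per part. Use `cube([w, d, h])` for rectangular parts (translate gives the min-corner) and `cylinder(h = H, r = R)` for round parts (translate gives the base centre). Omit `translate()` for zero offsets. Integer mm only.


translate([141, 141, 0]) cylinder(h = 24, r = 141);


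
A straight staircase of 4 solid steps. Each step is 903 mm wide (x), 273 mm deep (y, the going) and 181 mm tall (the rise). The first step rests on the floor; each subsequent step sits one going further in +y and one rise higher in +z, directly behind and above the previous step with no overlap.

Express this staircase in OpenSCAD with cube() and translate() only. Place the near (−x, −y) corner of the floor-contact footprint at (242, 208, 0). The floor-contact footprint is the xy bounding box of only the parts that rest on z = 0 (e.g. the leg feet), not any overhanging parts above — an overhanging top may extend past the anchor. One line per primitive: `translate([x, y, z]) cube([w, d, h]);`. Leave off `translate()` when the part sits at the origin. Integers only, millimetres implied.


translate([242, 208, 0]) cube([903, 273, 181]);
translate([242, 481, 181]) cube([903, 273, 181]);
translate([242, 754, 362]) cube([903, 273, 181]);
translate([242, 1027, 543]) cube([903, 273, 181]);


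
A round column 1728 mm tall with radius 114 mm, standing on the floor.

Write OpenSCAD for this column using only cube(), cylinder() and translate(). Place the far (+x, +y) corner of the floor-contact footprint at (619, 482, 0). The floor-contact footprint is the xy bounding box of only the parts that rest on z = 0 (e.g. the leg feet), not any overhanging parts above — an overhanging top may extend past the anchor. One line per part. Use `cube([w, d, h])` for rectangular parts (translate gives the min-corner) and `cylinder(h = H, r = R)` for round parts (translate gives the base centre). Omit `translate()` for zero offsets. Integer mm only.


translate([505, 368, 0]) cylinder(h = 1728, r = 114);


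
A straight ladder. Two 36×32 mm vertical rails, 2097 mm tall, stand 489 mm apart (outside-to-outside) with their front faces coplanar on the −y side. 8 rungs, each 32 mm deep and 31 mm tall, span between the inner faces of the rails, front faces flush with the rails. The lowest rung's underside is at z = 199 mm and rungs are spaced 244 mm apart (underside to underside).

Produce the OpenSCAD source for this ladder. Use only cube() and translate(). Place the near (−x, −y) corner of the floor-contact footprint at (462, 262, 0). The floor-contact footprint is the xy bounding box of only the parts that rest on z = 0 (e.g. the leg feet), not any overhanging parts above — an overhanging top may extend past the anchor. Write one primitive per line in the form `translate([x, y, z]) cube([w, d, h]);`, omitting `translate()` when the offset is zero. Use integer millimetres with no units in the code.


translate([462, 262, 0]) cube([36, 32, 2097]);
translate([915, 262, 0]) cube([36, 32, 2097]);
translate([498, 262, 199]) cube([417, 32, 31]);
translate([498, 262, 443]) cube([417, 32, 31]);
translate([498, 262, 687]) cube([417, 32, 31]);
translate([498, 262, 931]) cube([417, 32, 31]);
translate([498, 262, 1175]) cube([417, 32, 31]);
translate([498, 262, 1419]) cube([417, 32, 31]);
translate([498, 262, 1663]) cube([417, 32, 31]);
translate([498, 262, 1907]) cube([417, 32, 31]);


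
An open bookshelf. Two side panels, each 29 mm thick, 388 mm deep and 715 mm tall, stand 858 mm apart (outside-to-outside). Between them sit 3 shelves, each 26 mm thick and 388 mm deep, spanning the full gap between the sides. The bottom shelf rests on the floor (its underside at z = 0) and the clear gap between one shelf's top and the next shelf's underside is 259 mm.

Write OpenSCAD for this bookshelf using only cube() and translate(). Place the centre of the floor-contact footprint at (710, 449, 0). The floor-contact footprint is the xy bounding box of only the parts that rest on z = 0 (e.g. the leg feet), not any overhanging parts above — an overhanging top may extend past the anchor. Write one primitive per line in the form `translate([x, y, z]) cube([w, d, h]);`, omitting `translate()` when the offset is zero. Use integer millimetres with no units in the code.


translate([281, 255, 0]) cube([29, 388, 715]);
translate([1110, 255, 0]) cube([29, 388, 715]);
translate([310, 255, 0]) cube([800, 388, 26]);
translate([310, 255, 285]) cube([800, 388, 26]);
translate([310, 255, 570]) cube([800, 388, 26]);


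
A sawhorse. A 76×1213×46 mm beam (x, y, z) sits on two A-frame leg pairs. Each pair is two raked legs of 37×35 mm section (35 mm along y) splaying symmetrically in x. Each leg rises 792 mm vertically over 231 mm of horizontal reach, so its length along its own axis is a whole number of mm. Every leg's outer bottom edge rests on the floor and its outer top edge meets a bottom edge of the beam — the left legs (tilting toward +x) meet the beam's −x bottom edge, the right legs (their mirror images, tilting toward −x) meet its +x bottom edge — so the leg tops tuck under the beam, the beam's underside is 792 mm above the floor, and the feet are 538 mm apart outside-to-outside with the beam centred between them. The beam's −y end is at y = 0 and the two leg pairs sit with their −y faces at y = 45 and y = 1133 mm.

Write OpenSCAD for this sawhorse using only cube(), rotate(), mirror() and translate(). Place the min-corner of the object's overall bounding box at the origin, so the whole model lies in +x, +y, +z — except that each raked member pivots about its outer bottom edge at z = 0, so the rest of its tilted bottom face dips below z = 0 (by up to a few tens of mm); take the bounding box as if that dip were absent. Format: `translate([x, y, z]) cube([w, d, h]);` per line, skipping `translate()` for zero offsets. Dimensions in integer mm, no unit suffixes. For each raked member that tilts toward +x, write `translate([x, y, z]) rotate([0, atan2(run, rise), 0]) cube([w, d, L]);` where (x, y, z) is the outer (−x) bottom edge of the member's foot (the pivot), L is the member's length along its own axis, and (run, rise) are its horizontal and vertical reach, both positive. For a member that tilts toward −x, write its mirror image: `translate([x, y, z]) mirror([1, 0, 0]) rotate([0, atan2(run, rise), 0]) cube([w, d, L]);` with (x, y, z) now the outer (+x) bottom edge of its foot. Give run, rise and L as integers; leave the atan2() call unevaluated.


translate([231, 0, 792]) cube([76, 1213, 46]);
translate([0, 45, 0]) rotate([0, atan2(231, 792), 0]) cube([37, 35, 825]);
translate([538, 45, 0]) mirror([1, 0, 0]) rotate([0, atan2(231, 792), 0]) cube([37, 35, 825]);
translate([0, 1133, 0]) rotate([0, atan2(231, 792), 0]) cube([37, 35, 825]);
translate([538, 1133, 0]) mirror([1, 0, 0]) rotate([0, atan2(231, 792), 0]) cube([37, 35, 825]);


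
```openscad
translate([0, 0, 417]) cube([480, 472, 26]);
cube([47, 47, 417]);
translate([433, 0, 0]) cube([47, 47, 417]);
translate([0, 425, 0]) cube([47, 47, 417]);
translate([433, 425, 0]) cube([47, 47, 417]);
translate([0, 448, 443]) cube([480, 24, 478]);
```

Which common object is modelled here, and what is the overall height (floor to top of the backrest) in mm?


A chair. The overall height is 921 mm.

A slab on four corner posts with a tall panel at the back — a chair. The seat slab sits at z = 417 with thickness 26, and the 478 mm backrest starts at the seat top, so the overall height is 417 + 26 + 478 = 921 mm.


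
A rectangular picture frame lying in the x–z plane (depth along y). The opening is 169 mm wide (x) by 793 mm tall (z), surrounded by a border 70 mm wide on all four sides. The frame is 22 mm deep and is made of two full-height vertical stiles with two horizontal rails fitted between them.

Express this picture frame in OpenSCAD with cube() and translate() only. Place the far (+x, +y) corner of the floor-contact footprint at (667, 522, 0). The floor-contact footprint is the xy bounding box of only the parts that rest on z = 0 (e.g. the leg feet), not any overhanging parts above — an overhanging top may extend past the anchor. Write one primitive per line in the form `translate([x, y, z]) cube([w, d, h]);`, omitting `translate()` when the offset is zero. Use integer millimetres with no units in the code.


translate([358, 500, 0]) cube([70, 22, 933]);
translate([597, 500, 0]) cube([70, 22, 933]);
translate([428, 500, 0]) cube([169, 22, 70]);
translate([428, 500, 863]) cube([169, 22, 70]);


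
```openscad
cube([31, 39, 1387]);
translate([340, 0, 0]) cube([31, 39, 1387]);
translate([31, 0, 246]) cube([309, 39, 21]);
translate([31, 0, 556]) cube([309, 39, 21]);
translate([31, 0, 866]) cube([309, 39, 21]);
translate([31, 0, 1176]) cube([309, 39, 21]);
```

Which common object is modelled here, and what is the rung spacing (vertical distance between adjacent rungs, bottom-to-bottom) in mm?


A ladder. The rung spacing is 310 mm.

Two tall 31×39 posts with 4 short bars between them — a ladder. Adjacent rungs sit at z = 246 and z = 556, so the spacing is 556 − 246 = 310 mm.


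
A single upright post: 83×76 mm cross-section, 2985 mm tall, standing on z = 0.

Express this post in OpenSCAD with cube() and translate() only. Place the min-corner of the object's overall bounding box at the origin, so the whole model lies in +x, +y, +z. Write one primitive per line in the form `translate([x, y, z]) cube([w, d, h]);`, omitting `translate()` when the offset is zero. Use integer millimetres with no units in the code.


cube([83, 76, 2985]);


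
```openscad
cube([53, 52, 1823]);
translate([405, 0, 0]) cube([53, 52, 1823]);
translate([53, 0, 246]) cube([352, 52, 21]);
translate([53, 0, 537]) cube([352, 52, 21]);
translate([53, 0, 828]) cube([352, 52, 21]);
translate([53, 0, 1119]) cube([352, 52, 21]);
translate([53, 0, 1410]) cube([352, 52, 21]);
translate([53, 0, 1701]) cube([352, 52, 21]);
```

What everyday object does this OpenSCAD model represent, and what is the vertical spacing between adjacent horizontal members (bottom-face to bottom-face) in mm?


A ladder. The rung spacing is 291 mm.

Two tall 53×52 posts with 6 short bars between them — a ladder. Adjacent rungs sit at z = 246 and z = 537, so the spacing is 537 − 246 = 291 mm.


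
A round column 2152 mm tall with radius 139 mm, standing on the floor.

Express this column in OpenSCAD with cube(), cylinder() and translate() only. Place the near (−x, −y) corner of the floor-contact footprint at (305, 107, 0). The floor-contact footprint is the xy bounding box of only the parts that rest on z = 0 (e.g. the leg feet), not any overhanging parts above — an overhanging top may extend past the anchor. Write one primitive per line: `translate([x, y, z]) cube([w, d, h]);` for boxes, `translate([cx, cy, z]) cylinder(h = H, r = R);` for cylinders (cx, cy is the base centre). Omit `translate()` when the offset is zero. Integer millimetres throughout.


translate([444, 246, 0]) cylinder(h = 2152, r = 139);


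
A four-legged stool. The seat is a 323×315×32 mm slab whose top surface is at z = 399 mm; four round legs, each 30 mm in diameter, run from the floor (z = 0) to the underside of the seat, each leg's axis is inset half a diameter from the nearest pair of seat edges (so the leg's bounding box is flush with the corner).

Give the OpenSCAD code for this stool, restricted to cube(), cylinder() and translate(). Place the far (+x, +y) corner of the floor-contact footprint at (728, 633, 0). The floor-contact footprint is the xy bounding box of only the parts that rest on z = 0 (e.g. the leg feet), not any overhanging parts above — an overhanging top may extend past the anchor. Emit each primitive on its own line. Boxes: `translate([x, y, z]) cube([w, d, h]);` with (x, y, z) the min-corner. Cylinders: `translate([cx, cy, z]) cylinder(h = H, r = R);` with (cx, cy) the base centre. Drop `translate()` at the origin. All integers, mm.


// leg_h = 399 - 32 = 367
translate([405, 318, 367]) cube([323, 315, 32]);
translate([420, 333, 0]) cylinder(h = 367, r = 15);
translate([713, 333, 0]) cylinder(h = 367, r = 15);
translate([420, 618, 0]) cylinder(h = 367, r = 15);
translate([713, 618, 0]) cylinder(h = 367, r = 15);


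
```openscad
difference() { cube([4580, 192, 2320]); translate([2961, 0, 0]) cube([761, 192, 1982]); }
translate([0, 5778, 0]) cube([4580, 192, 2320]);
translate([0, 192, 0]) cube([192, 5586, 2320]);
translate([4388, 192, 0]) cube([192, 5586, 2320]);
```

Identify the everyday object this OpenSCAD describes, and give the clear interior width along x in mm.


A single room. The interior width is 4196 mm.

Four walls enclosing a rectangle with a door in the front wall — a room. Outside width 4580 minus two 192 mm walls gives 4196 mm.


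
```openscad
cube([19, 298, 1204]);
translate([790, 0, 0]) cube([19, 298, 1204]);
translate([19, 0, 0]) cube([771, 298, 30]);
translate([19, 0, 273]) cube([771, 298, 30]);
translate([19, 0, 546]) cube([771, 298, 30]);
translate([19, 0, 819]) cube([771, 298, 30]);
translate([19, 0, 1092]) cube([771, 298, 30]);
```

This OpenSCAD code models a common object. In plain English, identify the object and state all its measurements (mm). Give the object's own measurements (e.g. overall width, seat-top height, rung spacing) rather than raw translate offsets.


An open bookshelf. Two side panels, each 19 mm thick, 298 mm deep and 1204 mm tall, stand 809 mm apart (outside-to-outside). Between them sit 5 shelves, each 30 mm thick and 298 mm deep, spanning the full gap between the sides. The bottom shelf rests on the floor (its underside at z = 0) and the clear gap between one shelf's top and the next shelf's underside is 243 mm.


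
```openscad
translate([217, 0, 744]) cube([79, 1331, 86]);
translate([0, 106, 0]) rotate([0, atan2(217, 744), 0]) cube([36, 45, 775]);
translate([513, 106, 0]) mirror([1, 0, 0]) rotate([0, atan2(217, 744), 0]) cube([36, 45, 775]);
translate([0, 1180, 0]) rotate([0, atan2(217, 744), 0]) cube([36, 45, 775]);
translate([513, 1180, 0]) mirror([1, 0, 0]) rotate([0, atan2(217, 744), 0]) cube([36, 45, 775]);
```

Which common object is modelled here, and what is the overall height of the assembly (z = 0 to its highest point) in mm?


A sawhorse. The overall height is 830 mm.

A beam across two mirrored pairs of raked legs — a sawhorse. The beam's underside is at z = 744 (matching the legs' vertical rise in atan2(217, 744)) and the beam is 86 mm tall, so its top is at 744 + 86 = 830 mm. The raked legs top out at the beam's underside, so that is the highest point.


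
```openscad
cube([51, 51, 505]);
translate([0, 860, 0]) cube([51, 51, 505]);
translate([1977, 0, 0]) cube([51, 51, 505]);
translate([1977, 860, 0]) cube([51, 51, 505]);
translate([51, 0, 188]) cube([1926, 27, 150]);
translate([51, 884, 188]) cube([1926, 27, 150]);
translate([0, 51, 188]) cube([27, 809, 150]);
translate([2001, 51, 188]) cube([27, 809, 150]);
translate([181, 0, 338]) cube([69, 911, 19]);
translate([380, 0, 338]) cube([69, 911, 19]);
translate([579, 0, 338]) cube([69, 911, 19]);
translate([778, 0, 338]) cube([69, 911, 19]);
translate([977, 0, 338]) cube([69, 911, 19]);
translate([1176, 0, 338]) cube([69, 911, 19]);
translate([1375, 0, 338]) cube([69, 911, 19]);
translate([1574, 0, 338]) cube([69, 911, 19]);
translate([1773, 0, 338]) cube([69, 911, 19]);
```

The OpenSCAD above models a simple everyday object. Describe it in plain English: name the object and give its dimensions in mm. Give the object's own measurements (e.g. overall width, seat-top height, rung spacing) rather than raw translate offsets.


A bed frame 2028 mm long (x) by 911 mm wide (y). Four 51×51 mm corner posts, 505 mm tall, at the corners of the footprint. Four rails of 27 mm thickness and 150 mm height run between adjacent posts with their undersides at z = 188 mm, their outer faces flush with the outside of the frame (the two x-running rails run between the posts' inner faces; the two y-running rails run between the posts' inner faces). 9 slats, each 69 mm wide (x) and 19 mm thick, lie across the top of the two x-running rails, running the full 911 mm width of the frame in y; along x they sit between the end posts with a 130 mm gap after the −x posts and between neighbouring slats, leaving 135 mm before the +x posts.


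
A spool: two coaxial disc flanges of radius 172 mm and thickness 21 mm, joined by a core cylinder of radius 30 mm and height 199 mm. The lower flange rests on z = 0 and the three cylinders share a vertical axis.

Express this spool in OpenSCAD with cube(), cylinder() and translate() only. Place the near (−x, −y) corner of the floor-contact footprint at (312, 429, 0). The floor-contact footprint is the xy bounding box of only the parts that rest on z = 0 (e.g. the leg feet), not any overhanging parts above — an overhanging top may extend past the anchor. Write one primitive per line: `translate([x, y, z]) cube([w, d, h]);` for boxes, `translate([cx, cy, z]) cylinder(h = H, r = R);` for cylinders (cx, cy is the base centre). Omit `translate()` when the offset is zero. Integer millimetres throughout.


translate([484, 601, 0]) cylinder(h = 21, r = 172);
translate([484, 601, 21]) cylinder(h = 199, r = 30);
translate([484, 601, 220]) cylinder(h = 21, r = 172);


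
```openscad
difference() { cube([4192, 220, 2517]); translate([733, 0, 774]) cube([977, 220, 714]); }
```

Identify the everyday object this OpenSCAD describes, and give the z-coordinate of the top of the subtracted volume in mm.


A wall with a window opening. The window head height is 1488 mm.

A wall with a rectangular opening subtracted — a window. Sill at z = 774, opening 714 mm tall, so the head is at 774 + 714 = 1488 mm.


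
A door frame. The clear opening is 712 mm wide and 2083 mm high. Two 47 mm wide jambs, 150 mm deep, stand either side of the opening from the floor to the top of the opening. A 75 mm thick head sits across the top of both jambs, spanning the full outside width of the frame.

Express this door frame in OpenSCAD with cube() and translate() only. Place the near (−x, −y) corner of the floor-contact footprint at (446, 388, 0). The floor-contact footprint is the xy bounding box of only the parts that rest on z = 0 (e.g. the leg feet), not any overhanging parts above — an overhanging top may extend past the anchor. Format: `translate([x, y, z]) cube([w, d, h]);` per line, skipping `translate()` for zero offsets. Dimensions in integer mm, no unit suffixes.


translate([446, 388, 0]) cube([47, 150, 2083]);
translate([1205, 388, 0]) cube([47, 150, 2083]);
translate([446, 388, 2083]) cube([806, 150, 75]);


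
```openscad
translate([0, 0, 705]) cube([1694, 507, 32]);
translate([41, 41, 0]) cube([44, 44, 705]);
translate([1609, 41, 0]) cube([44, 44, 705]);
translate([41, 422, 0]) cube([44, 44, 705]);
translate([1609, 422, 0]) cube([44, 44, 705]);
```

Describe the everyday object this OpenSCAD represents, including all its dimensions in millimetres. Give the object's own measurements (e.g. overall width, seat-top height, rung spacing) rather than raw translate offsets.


A table: top 1694 mm (x) × 507 mm (y), 32 mm thick, upper face at z = 737 mm, on four 44×44 mm square legs, each inset 41 mm from the nearest pair of top edges from z = 0 to the bottom of the top.


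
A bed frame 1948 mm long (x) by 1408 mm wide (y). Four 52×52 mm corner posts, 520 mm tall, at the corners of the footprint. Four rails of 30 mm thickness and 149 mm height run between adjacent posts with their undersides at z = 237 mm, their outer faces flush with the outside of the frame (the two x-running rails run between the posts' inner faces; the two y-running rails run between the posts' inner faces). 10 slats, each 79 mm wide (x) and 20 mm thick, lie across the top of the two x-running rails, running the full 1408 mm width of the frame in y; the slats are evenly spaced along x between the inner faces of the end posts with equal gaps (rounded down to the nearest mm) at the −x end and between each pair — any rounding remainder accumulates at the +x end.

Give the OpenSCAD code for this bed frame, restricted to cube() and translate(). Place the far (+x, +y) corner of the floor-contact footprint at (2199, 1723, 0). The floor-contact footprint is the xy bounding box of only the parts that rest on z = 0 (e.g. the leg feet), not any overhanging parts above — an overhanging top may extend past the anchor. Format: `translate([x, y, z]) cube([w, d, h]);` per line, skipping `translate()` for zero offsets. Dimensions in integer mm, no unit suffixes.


// slat z = rail_z + rail_h = 237 + 149 = 386
// slat gap = ⌊(1844 − 10·79) / 11⌋ = 95
translate([251, 315, 0]) cube([52, 52, 520]);
translate([251, 1671, 0]) cube([52, 52, 520]);
translate([2147, 315, 0]) cube([52, 52, 520]);
translate([2147, 1671, 0]) cube([52, 52, 520]);
translate([303, 315, 237]) cube([1844, 30, 149]);
translate([303, 1693, 237]) cube([1844, 30, 149]);
translate([251, 367, 237]) cube([30, 1304, 149]);
translate([2169, 367, 237]) cube([30, 1304, 149]);
translate([398, 315, 386]) cube([79, 1408, 20]);
translate([572, 315, 386]) cube([79, 1408, 20]);
translate([746, 315, 386]) cube([79, 1408, 20]);
translate([920, 315, 386]) cube([79, 1408, 20]);
translate([1094, 315, 386]) cube([79, 1408, 20]);
translate([1268, 315, 386]) cube([79, 1408, 20]);
translate([1442, 315, 386]) cube([79, 1408, 20]);
translate([1616, 315, 386]) cube([79, 1408, 20]);
translate([1790, 315, 386]) cube([79, 1408, 20]);
translate([1964, 315, 386]) cube([79, 1408, 20]);
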